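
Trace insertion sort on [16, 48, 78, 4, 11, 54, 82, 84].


Initial: [16, 48, 78, 4, 11, 54, 82, 84]
Insert 48: [16, 48, 78, 4, 11, 54, 82, 84]
Insert 78: [16, 48, 78, 4, 11, 54, 82, 84]
Insert 4: [4, 16, 48, 78, 11, 54, 82, 84]
Insert 11: [4, 11, 16, 48, 78, 54, 82, 84]
Insert 54: [4, 11, 16, 48, 54, 78, 82, 84]
Insert 82: [4, 11, 16, 48, 54, 78, 82, 84]
Insert 84: [4, 11, 16, 48, 54, 78, 82, 84]

Sorted: [4, 11, 16, 48, 54, 78, 82, 84]


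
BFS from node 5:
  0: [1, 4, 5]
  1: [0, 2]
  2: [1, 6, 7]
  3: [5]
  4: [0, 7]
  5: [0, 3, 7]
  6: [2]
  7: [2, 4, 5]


Visit 5, enqueue [0, 3, 7]
Visit 0, enqueue [1, 4]
Visit 3, enqueue []
Visit 7, enqueue [2]
Visit 1, enqueue []
Visit 4, enqueue []
Visit 2, enqueue [6]
Visit 6, enqueue []

BFS order: [5, 0, 3, 7, 1, 4, 2, 6]


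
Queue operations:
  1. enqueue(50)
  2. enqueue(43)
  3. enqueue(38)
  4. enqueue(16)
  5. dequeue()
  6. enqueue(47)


enqueue(50) -> [50]
enqueue(43) -> [50, 43]
enqueue(38) -> [50, 43, 38]
enqueue(16) -> [50, 43, 38, 16]
dequeue()->50, [43, 38, 16]
enqueue(47) -> [43, 38, 16, 47]

Final queue: [43, 38, 16, 47]


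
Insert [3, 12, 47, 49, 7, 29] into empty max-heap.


Insert 3: [3]
Insert 12: [12, 3]
Insert 47: [47, 3, 12]
Insert 49: [49, 47, 12, 3]
Insert 7: [49, 47, 12, 3, 7]
Insert 29: [49, 47, 29, 3, 7, 12]

Final heap: [49, 47, 29, 3, 7, 12]


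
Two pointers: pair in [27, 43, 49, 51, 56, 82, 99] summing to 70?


lo=0(27)+hi=6(99)=126
lo=0(27)+hi=5(82)=109
lo=0(27)+hi=4(56)=83
lo=0(27)+hi=3(51)=78
lo=0(27)+hi=2(49)=76
lo=0(27)+hi=1(43)=70

Yes: 27+43=70


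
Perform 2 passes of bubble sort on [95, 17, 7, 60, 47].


Initial: [95, 17, 7, 60, 47]
Pass 1: [17, 7, 60, 47, 95] (4 swaps)
Pass 2: [7, 17, 47, 60, 95] (2 swaps)

After 2 passes: [7, 17, 47, 60, 95]


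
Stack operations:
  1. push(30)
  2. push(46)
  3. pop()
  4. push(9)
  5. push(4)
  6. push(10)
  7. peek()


push(30) -> [30]
push(46) -> [30, 46]
pop()->46, [30]
push(9) -> [30, 9]
push(4) -> [30, 9, 4]
push(10) -> [30, 9, 4, 10]
peek()->10

Final stack: [30, 9, 4, 10]


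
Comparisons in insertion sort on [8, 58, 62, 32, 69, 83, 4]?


Algorithm: insertion sort
Input: [8, 58, 62, 32, 69, 83, 4]
Sorted: [4, 8, 32, 58, 62, 69, 83]

13


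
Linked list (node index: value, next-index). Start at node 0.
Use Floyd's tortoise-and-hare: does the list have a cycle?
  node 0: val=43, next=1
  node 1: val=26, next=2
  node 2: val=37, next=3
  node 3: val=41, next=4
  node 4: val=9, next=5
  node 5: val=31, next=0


Floyd's tortoise (slow, +1) and hare (fast, +2):
  init: slow=0, fast=0
  step 1: slow=1, fast=2
  step 2: slow=2, fast=4
  step 3: slow=3, fast=0
  step 4: slow=4, fast=2
  step 5: slow=5, fast=4
  step 6: slow=0, fast=0
  slow == fast at node 0: cycle detected

Cycle: yes


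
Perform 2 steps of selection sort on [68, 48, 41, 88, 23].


Initial: [68, 48, 41, 88, 23]
Step 1: min=23 at 4
  Swap: [23, 48, 41, 88, 68]
Step 2: min=41 at 2
  Swap: [23, 41, 48, 88, 68]

After 2 steps: [23, 41, 48, 88, 68]


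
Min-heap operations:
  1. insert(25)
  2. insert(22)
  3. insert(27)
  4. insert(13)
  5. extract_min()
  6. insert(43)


insert(25) -> [25]
insert(22) -> [22, 25]
insert(27) -> [22, 25, 27]
insert(13) -> [13, 22, 27, 25]
extract_min()->13, [22, 25, 27]
insert(43) -> [22, 25, 27, 43]

Final heap: [22, 25, 27, 43]


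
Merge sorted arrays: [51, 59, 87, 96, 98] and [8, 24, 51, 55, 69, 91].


Take 8 from B
Take 24 from B
Take 51 from A
Take 51 from B
Take 55 from B
Take 59 from A
Take 69 from B
Take 87 from A
Take 91 from B

Merged: [8, 24, 51, 51, 55, 59, 69, 87, 91, 96, 98]


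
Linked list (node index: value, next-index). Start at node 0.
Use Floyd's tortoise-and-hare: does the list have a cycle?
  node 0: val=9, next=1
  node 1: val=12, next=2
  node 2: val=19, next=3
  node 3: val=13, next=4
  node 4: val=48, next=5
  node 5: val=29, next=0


Floyd's tortoise (slow, +1) and hare (fast, +2):
  init: slow=0, fast=0
  step 1: slow=1, fast=2
  step 2: slow=2, fast=4
  step 3: slow=3, fast=0
  step 4: slow=4, fast=2
  step 5: slow=5, fast=4
  step 6: slow=0, fast=0
  slow == fast at node 0: cycle detected

Cycle: yes


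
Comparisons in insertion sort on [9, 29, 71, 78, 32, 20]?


Algorithm: insertion sort
Input: [9, 29, 71, 78, 32, 20]
Sorted: [9, 20, 29, 32, 71, 78]

11


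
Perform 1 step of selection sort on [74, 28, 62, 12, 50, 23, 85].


Initial: [74, 28, 62, 12, 50, 23, 85]
Step 1: min=12 at 3
  Swap: [12, 28, 62, 74, 50, 23, 85]

After 1 step: [12, 28, 62, 74, 50, 23, 85]


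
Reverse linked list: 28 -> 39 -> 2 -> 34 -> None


Step 1: curr=28, set curr.next=prev(None) | reversed so far: 28
Step 2: curr=39, set curr.next=prev(28) | reversed so far: 39 -> 28
Step 3: curr=2, set curr.next=prev(39) | reversed so far: 2 -> 39 -> 28
Step 4: curr=34, set curr.next=prev(2) | reversed so far: 34 -> 2 -> 39 -> 28

34 -> 2 -> 39 -> 28 -> None


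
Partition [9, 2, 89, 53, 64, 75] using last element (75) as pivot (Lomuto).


Pivot: 75
  9 <= 75: advance i (no swap)
  2 <= 75: advance i (no swap)
  53 <= 75: swap -> [9, 2, 53, 89, 64, 75]
  64 <= 75: swap -> [9, 2, 53, 64, 89, 75]
Place pivot at 4: [9, 2, 53, 64, 75, 89]

Partitioned: [9, 2, 53, 64, 75, 89]


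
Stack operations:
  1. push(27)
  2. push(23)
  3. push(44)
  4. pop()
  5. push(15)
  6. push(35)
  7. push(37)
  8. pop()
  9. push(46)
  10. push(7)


push(27) -> [27]
push(23) -> [27, 23]
push(44) -> [27, 23, 44]
pop()->44, [27, 23]
push(15) -> [27, 23, 15]
push(35) -> [27, 23, 15, 35]
push(37) -> [27, 23, 15, 35, 37]
pop()->37, [27, 23, 15, 35]
push(46) -> [27, 23, 15, 35, 46]
push(7) -> [27, 23, 15, 35, 46, 7]

Final stack: [27, 23, 15, 35, 46, 7]


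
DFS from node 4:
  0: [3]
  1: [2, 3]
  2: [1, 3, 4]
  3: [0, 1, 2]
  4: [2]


Visit 4, push [2]
Visit 2, push [3, 1]
Visit 1, push [3]
Visit 3, push [0]
Visit 0, push []

DFS order: [4, 2, 1, 3, 0]


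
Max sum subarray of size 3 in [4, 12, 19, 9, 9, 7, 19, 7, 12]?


[0:3]: 35
[1:4]: 40
[2:5]: 37
[3:6]: 25
[4:7]: 35
[5:8]: 33
[6:9]: 38

Max: 40 at [1:4]


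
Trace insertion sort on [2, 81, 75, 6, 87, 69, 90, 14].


Initial: [2, 81, 75, 6, 87, 69, 90, 14]
Insert 81: [2, 81, 75, 6, 87, 69, 90, 14]
Insert 75: [2, 75, 81, 6, 87, 69, 90, 14]
Insert 6: [2, 6, 75, 81, 87, 69, 90, 14]
Insert 87: [2, 6, 75, 81, 87, 69, 90, 14]
Insert 69: [2, 6, 69, 75, 81, 87, 90, 14]
Insert 90: [2, 6, 69, 75, 81, 87, 90, 14]
Insert 14: [2, 6, 14, 69, 75, 81, 87, 90]

Sorted: [2, 6, 14, 69, 75, 81, 87, 90]


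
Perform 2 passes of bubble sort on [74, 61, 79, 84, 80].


Initial: [74, 61, 79, 84, 80]
Pass 1: [61, 74, 79, 80, 84] (2 swaps)
Pass 2: [61, 74, 79, 80, 84] (0 swaps)

After 2 passes: [61, 74, 79, 80, 84]


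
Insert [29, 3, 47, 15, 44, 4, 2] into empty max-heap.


Insert 29: [29]
Insert 3: [29, 3]
Insert 47: [47, 3, 29]
Insert 15: [47, 15, 29, 3]
Insert 44: [47, 44, 29, 3, 15]
Insert 4: [47, 44, 29, 3, 15, 4]
Insert 2: [47, 44, 29, 3, 15, 4, 2]

Final heap: [47, 44, 29, 3, 15, 4, 2]


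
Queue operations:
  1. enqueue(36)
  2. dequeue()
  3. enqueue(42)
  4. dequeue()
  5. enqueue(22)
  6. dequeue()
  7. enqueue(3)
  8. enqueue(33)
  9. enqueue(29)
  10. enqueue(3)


enqueue(36) -> [36]
dequeue()->36, []
enqueue(42) -> [42]
dequeue()->42, []
enqueue(22) -> [22]
dequeue()->22, []
enqueue(3) -> [3]
enqueue(33) -> [3, 33]
enqueue(29) -> [3, 33, 29]
enqueue(3) -> [3, 33, 29, 3]

Final queue: [3, 33, 29, 3]


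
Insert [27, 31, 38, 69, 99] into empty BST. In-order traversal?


Insert 27: root
Insert 31: R from 27
Insert 38: R from 27 -> R from 31
Insert 69: R from 27 -> R from 31 -> R from 38
Insert 99: R from 27 -> R from 31 -> R from 38 -> R from 69

In-order: [27, 31, 38, 69, 99]


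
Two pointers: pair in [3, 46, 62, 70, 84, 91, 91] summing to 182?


lo=0(3)+hi=6(91)=94
lo=1(46)+hi=6(91)=137
lo=2(62)+hi=6(91)=153
lo=3(70)+hi=6(91)=161
lo=4(84)+hi=6(91)=175
lo=5(91)+hi=6(91)=182

Yes: 91+91=182


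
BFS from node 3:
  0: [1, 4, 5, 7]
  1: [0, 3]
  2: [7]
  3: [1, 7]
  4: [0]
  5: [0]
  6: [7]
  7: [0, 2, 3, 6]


Visit 3, enqueue [1, 7]
Visit 1, enqueue [0]
Visit 7, enqueue [2, 6]
Visit 0, enqueue [4, 5]
Visit 2, enqueue []
Visit 6, enqueue []
Visit 4, enqueue []
Visit 5, enqueue []

BFS order: [3, 1, 7, 0, 2, 6, 4, 5]


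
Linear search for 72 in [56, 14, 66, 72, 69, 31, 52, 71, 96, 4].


i=0: 56!=72
i=1: 14!=72
i=2: 66!=72
i=3: 72==72 found!

Found at 3, 4 comps


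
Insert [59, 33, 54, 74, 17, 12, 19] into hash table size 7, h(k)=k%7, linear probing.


Insert 59: h=3 -> slot 3
Insert 33: h=5 -> slot 5
Insert 54: h=5, 1 probes -> slot 6
Insert 74: h=4 -> slot 4
Insert 17: h=3, 4 probes -> slot 0
Insert 12: h=5, 3 probes -> slot 1
Insert 19: h=5, 4 probes -> slot 2

Table: [17, 12, 19, 59, 74, 33, 54]


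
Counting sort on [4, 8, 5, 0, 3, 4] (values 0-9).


Input: [4, 8, 5, 0, 3, 4]
Counts: [1, 0, 0, 1, 2, 1, 0, 0, 1, 0]

Sorted: [0, 3, 4, 4, 5, 8]


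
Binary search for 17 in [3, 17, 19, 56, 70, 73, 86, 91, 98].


Step 1: lo=0, hi=8, mid=4, val=70
Step 2: lo=0, hi=3, mid=1, val=17

Found at index 1


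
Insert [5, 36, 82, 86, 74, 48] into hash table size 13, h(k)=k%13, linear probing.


Insert 5: h=5 -> slot 5
Insert 36: h=10 -> slot 10
Insert 82: h=4 -> slot 4
Insert 86: h=8 -> slot 8
Insert 74: h=9 -> slot 9
Insert 48: h=9, 2 probes -> slot 11

Table: [None, None, None, None, 82, 5, None, None, 86, 74, 36, 48, None]


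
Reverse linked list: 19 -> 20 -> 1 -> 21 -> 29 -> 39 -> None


Step 1: curr=19, set curr.next=prev(None) | reversed so far: 19
Step 2: curr=20, set curr.next=prev(19) | reversed so far: 20 -> 19
Step 3: curr=1, set curr.next=prev(20) | reversed so far: 1 -> 20 -> 19
Step 4: curr=21, set curr.next=prev(1) | reversed so far: 21 -> 1 -> 20 -> 19
Step 5: curr=29, set curr.next=prev(21) | reversed so far: 29 -> 21 -> 1 -> 20 -> 19
Step 6: curr=39, set curr.next=prev(29) | reversed so far: 39 -> 29 -> 21 -> 1 -> 20 -> 19

39 -> 29 -> 21 -> 1 -> 20 -> 19 -> None


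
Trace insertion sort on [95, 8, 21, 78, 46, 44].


Initial: [95, 8, 21, 78, 46, 44]
Insert 8: [8, 95, 21, 78, 46, 44]
Insert 21: [8, 21, 95, 78, 46, 44]
Insert 78: [8, 21, 78, 95, 46, 44]
Insert 46: [8, 21, 46, 78, 95, 44]
Insert 44: [8, 21, 44, 46, 78, 95]

Sorted: [8, 21, 44, 46, 78, 95]


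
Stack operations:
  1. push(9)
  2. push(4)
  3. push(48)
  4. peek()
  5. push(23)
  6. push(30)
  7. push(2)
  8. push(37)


push(9) -> [9]
push(4) -> [9, 4]
push(48) -> [9, 4, 48]
peek()->48
push(23) -> [9, 4, 48, 23]
push(30) -> [9, 4, 48, 23, 30]
push(2) -> [9, 4, 48, 23, 30, 2]
push(37) -> [9, 4, 48, 23, 30, 2, 37]

Final stack: [9, 4, 48, 23, 30, 2, 37]


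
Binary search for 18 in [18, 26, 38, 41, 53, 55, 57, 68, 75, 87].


Step 1: lo=0, hi=9, mid=4, val=53
Step 2: lo=0, hi=3, mid=1, val=26
Step 3: lo=0, hi=0, mid=0, val=18

Found at index 0


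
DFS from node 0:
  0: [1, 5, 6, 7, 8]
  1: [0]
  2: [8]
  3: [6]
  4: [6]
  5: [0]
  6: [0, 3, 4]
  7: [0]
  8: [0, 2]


Visit 0, push [8, 7, 6, 5, 1]
Visit 1, push []
Visit 5, push []
Visit 6, push [4, 3]
Visit 3, push []
Visit 4, push []
Visit 7, push []
Visit 8, push [2]
Visit 2, push []

DFS order: [0, 1, 5, 6, 3, 4, 7, 8, 2]


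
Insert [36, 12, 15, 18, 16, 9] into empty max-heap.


Insert 36: [36]
Insert 12: [36, 12]
Insert 15: [36, 12, 15]
Insert 18: [36, 18, 15, 12]
Insert 16: [36, 18, 15, 12, 16]
Insert 9: [36, 18, 15, 12, 16, 9]

Final heap: [36, 18, 15, 12, 16, 9]


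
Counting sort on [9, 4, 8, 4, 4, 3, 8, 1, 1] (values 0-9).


Input: [9, 4, 8, 4, 4, 3, 8, 1, 1]
Counts: [0, 2, 0, 1, 3, 0, 0, 0, 2, 1]

Sorted: [1, 1, 3, 4, 4, 4, 8, 8, 9]


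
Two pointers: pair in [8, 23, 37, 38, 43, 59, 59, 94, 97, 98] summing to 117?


lo=0(8)+hi=9(98)=106
lo=1(23)+hi=9(98)=121
lo=1(23)+hi=8(97)=120
lo=1(23)+hi=7(94)=117

Yes: 23+94=117


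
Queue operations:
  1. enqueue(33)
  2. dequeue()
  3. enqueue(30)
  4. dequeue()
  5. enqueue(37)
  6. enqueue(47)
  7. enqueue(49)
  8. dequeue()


enqueue(33) -> [33]
dequeue()->33, []
enqueue(30) -> [30]
dequeue()->30, []
enqueue(37) -> [37]
enqueue(47) -> [37, 47]
enqueue(49) -> [37, 47, 49]
dequeue()->37, [47, 49]

Final queue: [47, 49]


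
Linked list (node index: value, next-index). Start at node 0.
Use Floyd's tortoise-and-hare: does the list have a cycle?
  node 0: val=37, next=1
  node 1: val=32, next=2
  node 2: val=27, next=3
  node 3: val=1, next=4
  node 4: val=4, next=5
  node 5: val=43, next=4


Floyd's tortoise (slow, +1) and hare (fast, +2):
  init: slow=0, fast=0
  step 1: slow=1, fast=2
  step 2: slow=2, fast=4
  step 3: slow=3, fast=4
  step 4: slow=4, fast=4
  slow == fast at node 4: cycle detected

Cycle: yes


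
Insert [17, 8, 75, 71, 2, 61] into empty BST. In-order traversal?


Insert 17: root
Insert 8: L from 17
Insert 75: R from 17
Insert 71: R from 17 -> L from 75
Insert 2: L from 17 -> L from 8
Insert 61: R from 17 -> L from 75 -> L from 71

In-order: [2, 8, 17, 61, 71, 75]


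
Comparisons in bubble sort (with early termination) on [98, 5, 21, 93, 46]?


Algorithm: bubble sort (with early termination)
Input: [98, 5, 21, 93, 46]
Sorted: [5, 21, 46, 93, 98]

9


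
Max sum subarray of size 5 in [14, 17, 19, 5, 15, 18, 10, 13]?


[0:5]: 70
[1:6]: 74
[2:7]: 67
[3:8]: 61

Max: 74 at [1:6]


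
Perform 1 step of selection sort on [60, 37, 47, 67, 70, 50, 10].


Initial: [60, 37, 47, 67, 70, 50, 10]
Step 1: min=10 at 6
  Swap: [10, 37, 47, 67, 70, 50, 60]

After 1 step: [10, 37, 47, 67, 70, 50, 60]


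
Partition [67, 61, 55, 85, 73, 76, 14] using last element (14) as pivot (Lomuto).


Pivot: 14
Place pivot at 0: [14, 61, 55, 85, 73, 76, 67]

Partitioned: [14, 61, 55, 85, 73, 76, 67]


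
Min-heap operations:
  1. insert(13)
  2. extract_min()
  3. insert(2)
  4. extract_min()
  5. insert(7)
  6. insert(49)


insert(13) -> [13]
extract_min()->13, []
insert(2) -> [2]
extract_min()->2, []
insert(7) -> [7]
insert(49) -> [7, 49]

Final heap: [7, 49]


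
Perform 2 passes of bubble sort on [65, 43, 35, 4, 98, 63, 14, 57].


Initial: [65, 43, 35, 4, 98, 63, 14, 57]
Pass 1: [43, 35, 4, 65, 63, 14, 57, 98] (6 swaps)
Pass 2: [35, 4, 43, 63, 14, 57, 65, 98] (5 swaps)

After 2 passes: [35, 4, 43, 63, 14, 57, 65, 98]


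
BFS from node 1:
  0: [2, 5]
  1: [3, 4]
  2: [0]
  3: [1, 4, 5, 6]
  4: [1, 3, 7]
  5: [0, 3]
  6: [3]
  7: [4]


Visit 1, enqueue [3, 4]
Visit 3, enqueue [5, 6]
Visit 4, enqueue [7]
Visit 5, enqueue [0]
Visit 6, enqueue []
Visit 7, enqueue []
Visit 0, enqueue [2]
Visit 2, enqueue []

BFS order: [1, 3, 4, 5, 6, 7, 0, 2]


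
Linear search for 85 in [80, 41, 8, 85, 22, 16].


i=0: 80!=85
i=1: 41!=85
i=2: 8!=85
i=3: 85==85 found!

Found at 3, 4 comps


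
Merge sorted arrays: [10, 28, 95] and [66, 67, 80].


Take 10 from A
Take 28 from A
Take 66 from B
Take 67 from B
Take 80 from B

Merged: [10, 28, 66, 67, 80, 95]


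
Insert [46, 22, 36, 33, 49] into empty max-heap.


Insert 46: [46]
Insert 22: [46, 22]
Insert 36: [46, 22, 36]
Insert 33: [46, 33, 36, 22]
Insert 49: [49, 46, 36, 22, 33]

Final heap: [49, 46, 36, 22, 33]


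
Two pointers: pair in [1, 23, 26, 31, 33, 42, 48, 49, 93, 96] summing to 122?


lo=0(1)+hi=9(96)=97
lo=1(23)+hi=9(96)=119
lo=2(26)+hi=9(96)=122

Yes: 26+96=122


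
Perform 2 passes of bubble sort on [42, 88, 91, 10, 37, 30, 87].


Initial: [42, 88, 91, 10, 37, 30, 87]
Pass 1: [42, 88, 10, 37, 30, 87, 91] (4 swaps)
Pass 2: [42, 10, 37, 30, 87, 88, 91] (4 swaps)

After 2 passes: [42, 10, 37, 30, 87, 88, 91]


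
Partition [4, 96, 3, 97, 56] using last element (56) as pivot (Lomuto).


Pivot: 56
  4 <= 56: advance i (no swap)
  3 <= 56: swap -> [4, 3, 96, 97, 56]
Place pivot at 2: [4, 3, 56, 97, 96]

Partitioned: [4, 3, 56, 97, 96]


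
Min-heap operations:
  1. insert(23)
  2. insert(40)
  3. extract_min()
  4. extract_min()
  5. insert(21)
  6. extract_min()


insert(23) -> [23]
insert(40) -> [23, 40]
extract_min()->23, [40]
extract_min()->40, []
insert(21) -> [21]
extract_min()->21, []

Final heap: []


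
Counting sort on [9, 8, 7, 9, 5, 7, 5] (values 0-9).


Input: [9, 8, 7, 9, 5, 7, 5]
Counts: [0, 0, 0, 0, 0, 2, 0, 2, 1, 2]

Sorted: [5, 5, 7, 7, 8, 9, 9]


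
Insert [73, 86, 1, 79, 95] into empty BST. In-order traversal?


Insert 73: root
Insert 86: R from 73
Insert 1: L from 73
Insert 79: R from 73 -> L from 86
Insert 95: R from 73 -> R from 86

In-order: [1, 73, 79, 86, 95]


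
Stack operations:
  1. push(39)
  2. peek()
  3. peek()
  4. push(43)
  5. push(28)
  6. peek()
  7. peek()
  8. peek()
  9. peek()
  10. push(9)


push(39) -> [39]
peek()->39
peek()->39
push(43) -> [39, 43]
push(28) -> [39, 43, 28]
peek()->28
peek()->28
peek()->28
peek()->28
push(9) -> [39, 43, 28, 9]

Final stack: [39, 43, 28, 9]


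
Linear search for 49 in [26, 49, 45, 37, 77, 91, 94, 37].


i=0: 26!=49
i=1: 49==49 found!

Found at 1, 2 comps


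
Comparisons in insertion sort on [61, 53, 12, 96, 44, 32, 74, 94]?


Algorithm: insertion sort
Input: [61, 53, 12, 96, 44, 32, 74, 94]
Sorted: [12, 32, 44, 53, 61, 74, 94, 96]

17


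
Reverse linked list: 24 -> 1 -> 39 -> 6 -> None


Step 1: curr=24, set curr.next=prev(None) | reversed so far: 24
Step 2: curr=1, set curr.next=prev(24) | reversed so far: 1 -> 24
Step 3: curr=39, set curr.next=prev(1) | reversed so far: 39 -> 1 -> 24
Step 4: curr=6, set curr.next=prev(39) | reversed so far: 6 -> 39 -> 1 -> 24

6 -> 39 -> 1 -> 24 -> None


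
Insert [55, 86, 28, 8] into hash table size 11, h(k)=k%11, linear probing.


Insert 55: h=0 -> slot 0
Insert 86: h=9 -> slot 9
Insert 28: h=6 -> slot 6
Insert 8: h=8 -> slot 8

Table: [55, None, None, None, None, None, 28, None, 8, 86, None]


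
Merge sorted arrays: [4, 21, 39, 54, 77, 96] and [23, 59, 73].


Take 4 from A
Take 21 from A
Take 23 from B
Take 39 from A
Take 54 from A
Take 59 from B
Take 73 from B

Merged: [4, 21, 23, 39, 54, 59, 73, 77, 96]


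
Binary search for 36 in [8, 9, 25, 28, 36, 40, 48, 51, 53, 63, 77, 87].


Step 1: lo=0, hi=11, mid=5, val=40
Step 2: lo=0, hi=4, mid=2, val=25
Step 3: lo=3, hi=4, mid=3, val=28
Step 4: lo=4, hi=4, mid=4, val=36

Found at index 4


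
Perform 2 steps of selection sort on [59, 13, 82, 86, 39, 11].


Initial: [59, 13, 82, 86, 39, 11]
Step 1: min=11 at 5
  Swap: [11, 13, 82, 86, 39, 59]
Step 2: min=13 at 1
  Swap: [11, 13, 82, 86, 39, 59]

After 2 steps: [11, 13, 82, 86, 39, 59]


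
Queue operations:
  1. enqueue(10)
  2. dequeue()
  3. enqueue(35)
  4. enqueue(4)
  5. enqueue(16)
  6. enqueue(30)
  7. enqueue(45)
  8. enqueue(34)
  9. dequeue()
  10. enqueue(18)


enqueue(10) -> [10]
dequeue()->10, []
enqueue(35) -> [35]
enqueue(4) -> [35, 4]
enqueue(16) -> [35, 4, 16]
enqueue(30) -> [35, 4, 16, 30]
enqueue(45) -> [35, 4, 16, 30, 45]
enqueue(34) -> [35, 4, 16, 30, 45, 34]
dequeue()->35, [4, 16, 30, 45, 34]
enqueue(18) -> [4, 16, 30, 45, 34, 18]

Final queue: [4, 16, 30, 45, 34, 18]


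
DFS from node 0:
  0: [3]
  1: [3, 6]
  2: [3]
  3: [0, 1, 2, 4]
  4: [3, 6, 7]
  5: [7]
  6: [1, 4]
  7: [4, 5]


Visit 0, push [3]
Visit 3, push [4, 2, 1]
Visit 1, push [6]
Visit 6, push [4]
Visit 4, push [7]
Visit 7, push [5]
Visit 5, push []
Visit 2, push []

DFS order: [0, 3, 1, 6, 4, 7, 5, 2]


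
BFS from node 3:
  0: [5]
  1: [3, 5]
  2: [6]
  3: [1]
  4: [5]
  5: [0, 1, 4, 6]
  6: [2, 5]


Visit 3, enqueue [1]
Visit 1, enqueue [5]
Visit 5, enqueue [0, 4, 6]
Visit 0, enqueue []
Visit 4, enqueue []
Visit 6, enqueue [2]
Visit 2, enqueue []

BFS order: [3, 1, 5, 0, 4, 6, 2]


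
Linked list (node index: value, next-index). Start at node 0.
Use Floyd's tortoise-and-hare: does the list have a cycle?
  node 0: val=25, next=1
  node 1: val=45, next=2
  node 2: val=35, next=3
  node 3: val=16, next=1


Floyd's tortoise (slow, +1) and hare (fast, +2):
  init: slow=0, fast=0
  step 1: slow=1, fast=2
  step 2: slow=2, fast=1
  step 3: slow=3, fast=3
  slow == fast at node 3: cycle detected

Cycle: yes


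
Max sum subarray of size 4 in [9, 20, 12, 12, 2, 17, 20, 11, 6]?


[0:4]: 53
[1:5]: 46
[2:6]: 43
[3:7]: 51
[4:8]: 50
[5:9]: 54

Max: 54 at [5:9]


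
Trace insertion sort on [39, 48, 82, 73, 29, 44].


Initial: [39, 48, 82, 73, 29, 44]
Insert 48: [39, 48, 82, 73, 29, 44]
Insert 82: [39, 48, 82, 73, 29, 44]
Insert 73: [39, 48, 73, 82, 29, 44]
Insert 29: [29, 39, 48, 73, 82, 44]
Insert 44: [29, 39, 44, 48, 73, 82]

Sorted: [29, 39, 44, 48, 73, 82]


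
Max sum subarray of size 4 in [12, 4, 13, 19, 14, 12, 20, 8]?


[0:4]: 48
[1:5]: 50
[2:6]: 58
[3:7]: 65
[4:8]: 54

Max: 65 at [3:7]


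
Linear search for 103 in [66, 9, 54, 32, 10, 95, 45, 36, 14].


i=0: 66!=103
i=1: 9!=103
i=2: 54!=103
i=3: 32!=103
i=4: 10!=103
i=5: 95!=103
i=6: 45!=103
i=7: 36!=103
i=8: 14!=103

Not found, 9 comps


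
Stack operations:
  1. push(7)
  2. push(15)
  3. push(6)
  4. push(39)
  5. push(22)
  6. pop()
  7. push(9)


push(7) -> [7]
push(15) -> [7, 15]
push(6) -> [7, 15, 6]
push(39) -> [7, 15, 6, 39]
push(22) -> [7, 15, 6, 39, 22]
pop()->22, [7, 15, 6, 39]
push(9) -> [7, 15, 6, 39, 9]

Final stack: [7, 15, 6, 39, 9]


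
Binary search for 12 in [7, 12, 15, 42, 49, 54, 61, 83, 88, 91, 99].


Step 1: lo=0, hi=10, mid=5, val=54
Step 2: lo=0, hi=4, mid=2, val=15
Step 3: lo=0, hi=1, mid=0, val=7
Step 4: lo=1, hi=1, mid=1, val=12

Found at index 1


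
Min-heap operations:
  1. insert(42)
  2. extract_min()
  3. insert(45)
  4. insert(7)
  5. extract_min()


insert(42) -> [42]
extract_min()->42, []
insert(45) -> [45]
insert(7) -> [7, 45]
extract_min()->7, [45]

Final heap: [45]


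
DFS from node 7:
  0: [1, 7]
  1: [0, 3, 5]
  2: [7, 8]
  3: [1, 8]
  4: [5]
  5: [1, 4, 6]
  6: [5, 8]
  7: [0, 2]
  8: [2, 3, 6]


Visit 7, push [2, 0]
Visit 0, push [1]
Visit 1, push [5, 3]
Visit 3, push [8]
Visit 8, push [6, 2]
Visit 2, push []
Visit 6, push [5]
Visit 5, push [4]
Visit 4, push []

DFS order: [7, 0, 1, 3, 8, 2, 6, 5, 4]


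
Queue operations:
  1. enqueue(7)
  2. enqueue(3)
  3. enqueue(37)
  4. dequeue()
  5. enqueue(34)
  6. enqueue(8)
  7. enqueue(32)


enqueue(7) -> [7]
enqueue(3) -> [7, 3]
enqueue(37) -> [7, 3, 37]
dequeue()->7, [3, 37]
enqueue(34) -> [3, 37, 34]
enqueue(8) -> [3, 37, 34, 8]
enqueue(32) -> [3, 37, 34, 8, 32]

Final queue: [3, 37, 34, 8, 32]


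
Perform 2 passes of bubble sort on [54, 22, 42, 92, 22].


Initial: [54, 22, 42, 92, 22]
Pass 1: [22, 42, 54, 22, 92] (3 swaps)
Pass 2: [22, 42, 22, 54, 92] (1 swaps)

After 2 passes: [22, 42, 22, 54, 92]


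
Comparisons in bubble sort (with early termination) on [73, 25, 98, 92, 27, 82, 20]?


Algorithm: bubble sort (with early termination)
Input: [73, 25, 98, 92, 27, 82, 20]
Sorted: [20, 25, 27, 73, 82, 92, 98]

21


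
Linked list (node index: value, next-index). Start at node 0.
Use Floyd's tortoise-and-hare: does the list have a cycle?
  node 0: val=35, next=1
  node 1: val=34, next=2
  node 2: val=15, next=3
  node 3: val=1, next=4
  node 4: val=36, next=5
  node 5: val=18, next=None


Floyd's tortoise (slow, +1) and hare (fast, +2):
  init: slow=0, fast=0
  step 1: slow=1, fast=2
  step 2: slow=2, fast=4
  step 3: fast 4->5->None, no cycle

Cycle: no


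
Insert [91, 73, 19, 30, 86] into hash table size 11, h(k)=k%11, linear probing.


Insert 91: h=3 -> slot 3
Insert 73: h=7 -> slot 7
Insert 19: h=8 -> slot 8
Insert 30: h=8, 1 probes -> slot 9
Insert 86: h=9, 1 probes -> slot 10

Table: [None, None, None, 91, None, None, None, 73, 19, 30, 86]


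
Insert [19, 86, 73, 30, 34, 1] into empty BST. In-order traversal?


Insert 19: root
Insert 86: R from 19
Insert 73: R from 19 -> L from 86
Insert 30: R from 19 -> L from 86 -> L from 73
Insert 34: R from 19 -> L from 86 -> L from 73 -> R from 30
Insert 1: L from 19

In-order: [1, 19, 30, 34, 73, 86]


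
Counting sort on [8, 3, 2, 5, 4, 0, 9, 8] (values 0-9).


Input: [8, 3, 2, 5, 4, 0, 9, 8]
Counts: [1, 0, 1, 1, 1, 1, 0, 0, 2, 1]

Sorted: [0, 2, 3, 4, 5, 8, 8, 9]


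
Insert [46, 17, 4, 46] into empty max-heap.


Insert 46: [46]
Insert 17: [46, 17]
Insert 4: [46, 17, 4]
Insert 46: [46, 46, 4, 17]

Final heap: [46, 46, 4, 17]


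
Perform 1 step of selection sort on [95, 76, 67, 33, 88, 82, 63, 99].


Initial: [95, 76, 67, 33, 88, 82, 63, 99]
Step 1: min=33 at 3
  Swap: [33, 76, 67, 95, 88, 82, 63, 99]

After 1 step: [33, 76, 67, 95, 88, 82, 63, 99]


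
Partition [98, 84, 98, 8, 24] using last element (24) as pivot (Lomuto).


Pivot: 24
  8 <= 24: swap -> [8, 84, 98, 98, 24]
Place pivot at 1: [8, 24, 98, 98, 84]

Partitioned: [8, 24, 98, 98, 84]


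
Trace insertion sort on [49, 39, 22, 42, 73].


Initial: [49, 39, 22, 42, 73]
Insert 39: [39, 49, 22, 42, 73]
Insert 22: [22, 39, 49, 42, 73]
Insert 42: [22, 39, 42, 49, 73]
Insert 73: [22, 39, 42, 49, 73]

Sorted: [22, 39, 42, 49, 73]


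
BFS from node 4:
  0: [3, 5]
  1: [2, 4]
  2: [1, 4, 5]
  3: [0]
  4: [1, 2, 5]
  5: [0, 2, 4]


Visit 4, enqueue [1, 2, 5]
Visit 1, enqueue []
Visit 2, enqueue []
Visit 5, enqueue [0]
Visit 0, enqueue [3]
Visit 3, enqueue []

BFS order: [4, 1, 2, 5, 0, 3]


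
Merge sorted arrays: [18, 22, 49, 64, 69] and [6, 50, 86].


Take 6 from B
Take 18 from A
Take 22 from A
Take 49 from A
Take 50 from B
Take 64 from A
Take 69 from A

Merged: [6, 18, 22, 49, 50, 64, 69, 86]


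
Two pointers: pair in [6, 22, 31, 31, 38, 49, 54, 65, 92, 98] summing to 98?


lo=0(6)+hi=9(98)=104
lo=0(6)+hi=8(92)=98

Yes: 6+92=98


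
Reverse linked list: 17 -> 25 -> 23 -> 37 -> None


Step 1: curr=17, set curr.next=prev(None) | reversed so far: 17
Step 2: curr=25, set curr.next=prev(17) | reversed so far: 25 -> 17
Step 3: curr=23, set curr.next=prev(25) | reversed so far: 23 -> 25 -> 17
Step 4: curr=37, set curr.next=prev(23) | reversed so far: 37 -> 23 -> 25 -> 17

37 -> 23 -> 25 -> 17 -> None


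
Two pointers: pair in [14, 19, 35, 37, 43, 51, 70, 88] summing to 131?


lo=0(14)+hi=7(88)=102
lo=1(19)+hi=7(88)=107
lo=2(35)+hi=7(88)=123
lo=3(37)+hi=7(88)=125
lo=4(43)+hi=7(88)=131

Yes: 43+88=131


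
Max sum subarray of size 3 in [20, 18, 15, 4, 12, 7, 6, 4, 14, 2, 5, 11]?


[0:3]: 53
[1:4]: 37
[2:5]: 31
[3:6]: 23
[4:7]: 25
[5:8]: 17
[6:9]: 24
[7:10]: 20
[8:11]: 21
[9:12]: 18

Max: 53 at [0:3]


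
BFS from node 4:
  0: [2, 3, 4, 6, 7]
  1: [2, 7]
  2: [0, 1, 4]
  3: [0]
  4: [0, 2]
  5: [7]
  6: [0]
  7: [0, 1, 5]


Visit 4, enqueue [0, 2]
Visit 0, enqueue [3, 6, 7]
Visit 2, enqueue [1]
Visit 3, enqueue []
Visit 6, enqueue []
Visit 7, enqueue [5]
Visit 1, enqueue []
Visit 5, enqueue []

BFS order: [4, 0, 2, 3, 6, 7, 1, 5]


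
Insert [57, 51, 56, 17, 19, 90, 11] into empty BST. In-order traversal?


Insert 57: root
Insert 51: L from 57
Insert 56: L from 57 -> R from 51
Insert 17: L from 57 -> L from 51
Insert 19: L from 57 -> L from 51 -> R from 17
Insert 90: R from 57
Insert 11: L from 57 -> L from 51 -> L from 17

In-order: [11, 17, 19, 51, 56, 57, 90]


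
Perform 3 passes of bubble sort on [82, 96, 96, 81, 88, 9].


Initial: [82, 96, 96, 81, 88, 9]
Pass 1: [82, 96, 81, 88, 9, 96] (3 swaps)
Pass 2: [82, 81, 88, 9, 96, 96] (3 swaps)
Pass 3: [81, 82, 9, 88, 96, 96] (2 swaps)

After 3 passes: [81, 82, 9, 88, 96, 96]


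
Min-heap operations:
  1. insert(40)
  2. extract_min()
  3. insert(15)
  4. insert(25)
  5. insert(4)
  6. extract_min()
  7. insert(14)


insert(40) -> [40]
extract_min()->40, []
insert(15) -> [15]
insert(25) -> [15, 25]
insert(4) -> [4, 25, 15]
extract_min()->4, [15, 25]
insert(14) -> [14, 25, 15]

Final heap: [14, 25, 15]


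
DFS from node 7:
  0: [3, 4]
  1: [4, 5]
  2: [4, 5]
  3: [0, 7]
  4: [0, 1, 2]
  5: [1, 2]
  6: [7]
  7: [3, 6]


Visit 7, push [6, 3]
Visit 3, push [0]
Visit 0, push [4]
Visit 4, push [2, 1]
Visit 1, push [5]
Visit 5, push [2]
Visit 2, push []
Visit 6, push []

DFS order: [7, 3, 0, 4, 1, 5, 2, 6]


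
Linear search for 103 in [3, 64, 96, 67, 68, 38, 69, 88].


i=0: 3!=103
i=1: 64!=103
i=2: 96!=103
i=3: 67!=103
i=4: 68!=103
i=5: 38!=103
i=6: 69!=103
i=7: 88!=103

Not found, 8 comps


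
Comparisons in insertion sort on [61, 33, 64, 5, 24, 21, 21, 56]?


Algorithm: insertion sort
Input: [61, 33, 64, 5, 24, 21, 21, 56]
Sorted: [5, 21, 21, 24, 33, 56, 61, 64]

22


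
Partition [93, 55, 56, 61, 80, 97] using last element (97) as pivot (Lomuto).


Pivot: 97
  93 <= 97: advance i (no swap)
  55 <= 97: advance i (no swap)
  56 <= 97: advance i (no swap)
  61 <= 97: advance i (no swap)
  80 <= 97: advance i (no swap)
Place pivot at 5: [93, 55, 56, 61, 80, 97]

Partitioned: [93, 55, 56, 61, 80, 97]


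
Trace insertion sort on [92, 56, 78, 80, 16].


Initial: [92, 56, 78, 80, 16]
Insert 56: [56, 92, 78, 80, 16]
Insert 78: [56, 78, 92, 80, 16]
Insert 80: [56, 78, 80, 92, 16]
Insert 16: [16, 56, 78, 80, 92]

Sorted: [16, 56, 78, 80, 92]


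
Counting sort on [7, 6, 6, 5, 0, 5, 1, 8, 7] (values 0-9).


Input: [7, 6, 6, 5, 0, 5, 1, 8, 7]
Counts: [1, 1, 0, 0, 0, 2, 2, 2, 1, 0]

Sorted: [0, 1, 5, 5, 6, 6, 7, 7, 8]


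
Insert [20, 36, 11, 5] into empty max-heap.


Insert 20: [20]
Insert 36: [36, 20]
Insert 11: [36, 20, 11]
Insert 5: [36, 20, 11, 5]

Final heap: [36, 20, 11, 5]


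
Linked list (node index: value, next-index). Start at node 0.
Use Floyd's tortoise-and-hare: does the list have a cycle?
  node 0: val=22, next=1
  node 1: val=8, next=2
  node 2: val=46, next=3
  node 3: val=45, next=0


Floyd's tortoise (slow, +1) and hare (fast, +2):
  init: slow=0, fast=0
  step 1: slow=1, fast=2
  step 2: slow=2, fast=0
  step 3: slow=3, fast=2
  step 4: slow=0, fast=0
  slow == fast at node 0: cycle detected

Cycle: yes


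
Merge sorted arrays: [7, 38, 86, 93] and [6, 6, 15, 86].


Take 6 from B
Take 6 from B
Take 7 from A
Take 15 from B
Take 38 from A
Take 86 from A
Take 86 from B

Merged: [6, 6, 7, 15, 38, 86, 86, 93]


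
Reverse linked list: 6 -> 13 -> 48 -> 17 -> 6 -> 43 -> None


Step 1: curr=6, set curr.next=prev(None) | reversed so far: 6
Step 2: curr=13, set curr.next=prev(6) | reversed so far: 13 -> 6
Step 3: curr=48, set curr.next=prev(13) | reversed so far: 48 -> 13 -> 6
Step 4: curr=17, set curr.next=prev(48) | reversed so far: 17 -> 48 -> 13 -> 6
Step 5: curr=6, set curr.next=prev(17) | reversed so far: 6 -> 17 -> 48 -> 13 -> 6
Step 6: curr=43, set curr.next=prev(6) | reversed so far: 43 -> 6 -> 17 -> 48 -> 13 -> 6

43 -> 6 -> 17 -> 48 -> 13 -> 6 -> None


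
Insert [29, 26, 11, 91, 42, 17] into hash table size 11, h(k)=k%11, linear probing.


Insert 29: h=7 -> slot 7
Insert 26: h=4 -> slot 4
Insert 11: h=0 -> slot 0
Insert 91: h=3 -> slot 3
Insert 42: h=9 -> slot 9
Insert 17: h=6 -> slot 6

Table: [11, None, None, 91, 26, None, 17, 29, None, 42, None]


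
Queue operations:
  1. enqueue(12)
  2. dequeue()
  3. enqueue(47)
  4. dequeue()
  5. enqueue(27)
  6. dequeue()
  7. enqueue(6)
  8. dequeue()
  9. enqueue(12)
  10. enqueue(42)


enqueue(12) -> [12]
dequeue()->12, []
enqueue(47) -> [47]
dequeue()->47, []
enqueue(27) -> [27]
dequeue()->27, []
enqueue(6) -> [6]
dequeue()->6, []
enqueue(12) -> [12]
enqueue(42) -> [12, 42]

Final queue: [12, 42]


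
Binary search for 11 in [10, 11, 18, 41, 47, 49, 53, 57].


Step 1: lo=0, hi=7, mid=3, val=41
Step 2: lo=0, hi=2, mid=1, val=11

Found at index 1


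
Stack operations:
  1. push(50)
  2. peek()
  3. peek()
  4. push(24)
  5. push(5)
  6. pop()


push(50) -> [50]
peek()->50
peek()->50
push(24) -> [50, 24]
push(5) -> [50, 24, 5]
pop()->5, [50, 24]

Final stack: [50, 24]


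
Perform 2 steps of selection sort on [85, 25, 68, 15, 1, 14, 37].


Initial: [85, 25, 68, 15, 1, 14, 37]
Step 1: min=1 at 4
  Swap: [1, 25, 68, 15, 85, 14, 37]
Step 2: min=14 at 5
  Swap: [1, 14, 68, 15, 85, 25, 37]

After 2 steps: [1, 14, 68, 15, 85, 25, 37]


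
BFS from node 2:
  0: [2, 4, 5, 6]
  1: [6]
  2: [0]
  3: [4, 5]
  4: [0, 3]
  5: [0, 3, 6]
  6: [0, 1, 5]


Visit 2, enqueue [0]
Visit 0, enqueue [4, 5, 6]
Visit 4, enqueue [3]
Visit 5, enqueue []
Visit 6, enqueue [1]
Visit 3, enqueue []
Visit 1, enqueue []

BFS order: [2, 0, 4, 5, 6, 3, 1]


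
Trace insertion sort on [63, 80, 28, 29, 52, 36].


Initial: [63, 80, 28, 29, 52, 36]
Insert 80: [63, 80, 28, 29, 52, 36]
Insert 28: [28, 63, 80, 29, 52, 36]
Insert 29: [28, 29, 63, 80, 52, 36]
Insert 52: [28, 29, 52, 63, 80, 36]
Insert 36: [28, 29, 36, 52, 63, 80]

Sorted: [28, 29, 36, 52, 63, 80]


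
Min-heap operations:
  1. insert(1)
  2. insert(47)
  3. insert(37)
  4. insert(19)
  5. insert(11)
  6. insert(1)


insert(1) -> [1]
insert(47) -> [1, 47]
insert(37) -> [1, 47, 37]
insert(19) -> [1, 19, 37, 47]
insert(11) -> [1, 11, 37, 47, 19]
insert(1) -> [1, 11, 1, 47, 19, 37]

Final heap: [1, 11, 1, 47, 19, 37]


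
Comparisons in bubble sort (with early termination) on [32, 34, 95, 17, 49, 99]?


Algorithm: bubble sort (with early termination)
Input: [32, 34, 95, 17, 49, 99]
Sorted: [17, 32, 34, 49, 95, 99]

14


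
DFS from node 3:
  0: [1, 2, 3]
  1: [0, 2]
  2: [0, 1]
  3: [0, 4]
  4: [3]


Visit 3, push [4, 0]
Visit 0, push [2, 1]
Visit 1, push [2]
Visit 2, push []
Visit 4, push []

DFS order: [3, 0, 1, 2, 4]


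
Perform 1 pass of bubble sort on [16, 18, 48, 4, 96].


Initial: [16, 18, 48, 4, 96]
Pass 1: [16, 18, 4, 48, 96] (1 swaps)

After 1 pass: [16, 18, 4, 48, 96]


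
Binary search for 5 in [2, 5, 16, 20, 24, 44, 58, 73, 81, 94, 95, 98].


Step 1: lo=0, hi=11, mid=5, val=44
Step 2: lo=0, hi=4, mid=2, val=16
Step 3: lo=0, hi=1, mid=0, val=2
Step 4: lo=1, hi=1, mid=1, val=5

Found at index 1


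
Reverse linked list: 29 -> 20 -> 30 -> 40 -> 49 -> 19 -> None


Step 1: curr=29, set curr.next=prev(None) | reversed so far: 29
Step 2: curr=20, set curr.next=prev(29) | reversed so far: 20 -> 29
Step 3: curr=30, set curr.next=prev(20) | reversed so far: 30 -> 20 -> 29
Step 4: curr=40, set curr.next=prev(30) | reversed so far: 40 -> 30 -> 20 -> 29
Step 5: curr=49, set curr.next=prev(40) | reversed so far: 49 -> 40 -> 30 -> 20 -> 29
Step 6: curr=19, set curr.next=prev(49) | reversed so far: 19 -> 49 -> 40 -> 30 -> 20 -> 29

19 -> 49 -> 40 -> 30 -> 20 -> 29 -> None


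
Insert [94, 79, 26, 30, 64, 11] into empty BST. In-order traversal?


Insert 94: root
Insert 79: L from 94
Insert 26: L from 94 -> L from 79
Insert 30: L from 94 -> L from 79 -> R from 26
Insert 64: L from 94 -> L from 79 -> R from 26 -> R from 30
Insert 11: L from 94 -> L from 79 -> L from 26

In-order: [11, 26, 30, 64, 79, 94]


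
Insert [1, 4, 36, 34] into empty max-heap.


Insert 1: [1]
Insert 4: [4, 1]
Insert 36: [36, 1, 4]
Insert 34: [36, 34, 4, 1]

Final heap: [36, 34, 4, 1]


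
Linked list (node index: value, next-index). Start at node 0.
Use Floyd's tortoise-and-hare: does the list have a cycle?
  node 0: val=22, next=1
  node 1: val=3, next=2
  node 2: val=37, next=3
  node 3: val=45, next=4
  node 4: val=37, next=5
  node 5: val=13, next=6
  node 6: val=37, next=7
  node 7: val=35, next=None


Floyd's tortoise (slow, +1) and hare (fast, +2):
  init: slow=0, fast=0
  step 1: slow=1, fast=2
  step 2: slow=2, fast=4
  step 3: slow=3, fast=6
  step 4: fast 6->7->None, no cycle

Cycle: no


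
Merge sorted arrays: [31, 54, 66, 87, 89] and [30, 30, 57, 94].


Take 30 from B
Take 30 from B
Take 31 from A
Take 54 from A
Take 57 from B
Take 66 from A
Take 87 from A
Take 89 from A

Merged: [30, 30, 31, 54, 57, 66, 87, 89, 94]


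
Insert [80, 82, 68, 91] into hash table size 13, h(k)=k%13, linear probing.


Insert 80: h=2 -> slot 2
Insert 82: h=4 -> slot 4
Insert 68: h=3 -> slot 3
Insert 91: h=0 -> slot 0

Table: [91, None, 80, 68, 82, None, None, None, None, None, None, None, None]


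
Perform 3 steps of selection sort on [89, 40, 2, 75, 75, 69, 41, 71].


Initial: [89, 40, 2, 75, 75, 69, 41, 71]
Step 1: min=2 at 2
  Swap: [2, 40, 89, 75, 75, 69, 41, 71]
Step 2: min=40 at 1
  Swap: [2, 40, 89, 75, 75, 69, 41, 71]
Step 3: min=41 at 6
  Swap: [2, 40, 41, 75, 75, 69, 89, 71]

After 3 steps: [2, 40, 41, 75, 75, 69, 89, 71]


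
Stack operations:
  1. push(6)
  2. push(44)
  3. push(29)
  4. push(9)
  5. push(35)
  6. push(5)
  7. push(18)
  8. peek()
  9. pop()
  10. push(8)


push(6) -> [6]
push(44) -> [6, 44]
push(29) -> [6, 44, 29]
push(9) -> [6, 44, 29, 9]
push(35) -> [6, 44, 29, 9, 35]
push(5) -> [6, 44, 29, 9, 35, 5]
push(18) -> [6, 44, 29, 9, 35, 5, 18]
peek()->18
pop()->18, [6, 44, 29, 9, 35, 5]
push(8) -> [6, 44, 29, 9, 35, 5, 8]

Final stack: [6, 44, 29, 9, 35, 5, 8]


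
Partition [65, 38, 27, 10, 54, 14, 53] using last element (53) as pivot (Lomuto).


Pivot: 53
  38 <= 53: swap -> [38, 65, 27, 10, 54, 14, 53]
  27 <= 53: swap -> [38, 27, 65, 10, 54, 14, 53]
  10 <= 53: swap -> [38, 27, 10, 65, 54, 14, 53]
  14 <= 53: swap -> [38, 27, 10, 14, 54, 65, 53]
Place pivot at 4: [38, 27, 10, 14, 53, 65, 54]

Partitioned: [38, 27, 10, 14, 53, 65, 54]


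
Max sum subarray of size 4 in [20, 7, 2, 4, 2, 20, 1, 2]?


[0:4]: 33
[1:5]: 15
[2:6]: 28
[3:7]: 27
[4:8]: 25

Max: 33 at [0:4]


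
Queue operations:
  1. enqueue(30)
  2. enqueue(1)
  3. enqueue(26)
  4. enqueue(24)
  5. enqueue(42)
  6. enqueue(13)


enqueue(30) -> [30]
enqueue(1) -> [30, 1]
enqueue(26) -> [30, 1, 26]
enqueue(24) -> [30, 1, 26, 24]
enqueue(42) -> [30, 1, 26, 24, 42]
enqueue(13) -> [30, 1, 26, 24, 42, 13]

Final queue: [30, 1, 26, 24, 42, 13]


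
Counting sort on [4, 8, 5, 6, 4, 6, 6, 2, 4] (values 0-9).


Input: [4, 8, 5, 6, 4, 6, 6, 2, 4]
Counts: [0, 0, 1, 0, 3, 1, 3, 0, 1, 0]

Sorted: [2, 4, 4, 4, 5, 6, 6, 6, 8]


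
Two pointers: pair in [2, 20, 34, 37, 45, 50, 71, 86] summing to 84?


lo=0(2)+hi=7(86)=88
lo=0(2)+hi=6(71)=73
lo=1(20)+hi=6(71)=91
lo=1(20)+hi=5(50)=70
lo=2(34)+hi=5(50)=84

Yes: 34+50=84


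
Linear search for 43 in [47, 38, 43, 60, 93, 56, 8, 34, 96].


i=0: 47!=43
i=1: 38!=43
i=2: 43==43 found!

Found at 2, 3 comps


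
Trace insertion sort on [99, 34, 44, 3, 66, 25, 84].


Initial: [99, 34, 44, 3, 66, 25, 84]
Insert 34: [34, 99, 44, 3, 66, 25, 84]
Insert 44: [34, 44, 99, 3, 66, 25, 84]
Insert 3: [3, 34, 44, 99, 66, 25, 84]
Insert 66: [3, 34, 44, 66, 99, 25, 84]
Insert 25: [3, 25, 34, 44, 66, 99, 84]
Insert 84: [3, 25, 34, 44, 66, 84, 99]

Sorted: [3, 25, 34, 44, 66, 84, 99]


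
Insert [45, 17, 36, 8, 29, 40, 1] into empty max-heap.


Insert 45: [45]
Insert 17: [45, 17]
Insert 36: [45, 17, 36]
Insert 8: [45, 17, 36, 8]
Insert 29: [45, 29, 36, 8, 17]
Insert 40: [45, 29, 40, 8, 17, 36]
Insert 1: [45, 29, 40, 8, 17, 36, 1]

Final heap: [45, 29, 40, 8, 17, 36, 1]


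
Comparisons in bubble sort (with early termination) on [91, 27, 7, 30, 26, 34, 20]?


Algorithm: bubble sort (with early termination)
Input: [91, 27, 7, 30, 26, 34, 20]
Sorted: [7, 20, 26, 27, 30, 34, 91]

21


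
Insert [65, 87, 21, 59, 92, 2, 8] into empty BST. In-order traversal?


Insert 65: root
Insert 87: R from 65
Insert 21: L from 65
Insert 59: L from 65 -> R from 21
Insert 92: R from 65 -> R from 87
Insert 2: L from 65 -> L from 21
Insert 8: L from 65 -> L from 21 -> R from 2

In-order: [2, 8, 21, 59, 65, 87, 92]


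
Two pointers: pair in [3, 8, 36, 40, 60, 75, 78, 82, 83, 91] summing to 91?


lo=0(3)+hi=9(91)=94
lo=0(3)+hi=8(83)=86
lo=1(8)+hi=8(83)=91

Yes: 8+83=91


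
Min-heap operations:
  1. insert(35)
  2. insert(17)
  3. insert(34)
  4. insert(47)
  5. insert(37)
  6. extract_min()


insert(35) -> [35]
insert(17) -> [17, 35]
insert(34) -> [17, 35, 34]
insert(47) -> [17, 35, 34, 47]
insert(37) -> [17, 35, 34, 47, 37]
extract_min()->17, [34, 35, 37, 47]

Final heap: [34, 35, 37, 47]


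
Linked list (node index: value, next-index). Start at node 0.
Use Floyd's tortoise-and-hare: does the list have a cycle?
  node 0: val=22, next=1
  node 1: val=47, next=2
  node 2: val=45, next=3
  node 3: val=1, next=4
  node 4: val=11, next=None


Floyd's tortoise (slow, +1) and hare (fast, +2):
  init: slow=0, fast=0
  step 1: slow=1, fast=2
  step 2: slow=2, fast=4
  step 3: fast -> None, no cycle

Cycle: no
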